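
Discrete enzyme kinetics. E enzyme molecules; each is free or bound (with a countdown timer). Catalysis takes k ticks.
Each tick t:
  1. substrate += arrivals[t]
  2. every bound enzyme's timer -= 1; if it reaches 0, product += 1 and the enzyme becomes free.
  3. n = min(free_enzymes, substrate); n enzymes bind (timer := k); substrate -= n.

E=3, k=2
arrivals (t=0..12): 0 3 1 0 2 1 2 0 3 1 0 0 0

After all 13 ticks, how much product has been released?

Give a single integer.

Answer: 13

Derivation:
t=0: arr=0 -> substrate=0 bound=0 product=0
t=1: arr=3 -> substrate=0 bound=3 product=0
t=2: arr=1 -> substrate=1 bound=3 product=0
t=3: arr=0 -> substrate=0 bound=1 product=3
t=4: arr=2 -> substrate=0 bound=3 product=3
t=5: arr=1 -> substrate=0 bound=3 product=4
t=6: arr=2 -> substrate=0 bound=3 product=6
t=7: arr=0 -> substrate=0 bound=2 product=7
t=8: arr=3 -> substrate=0 bound=3 product=9
t=9: arr=1 -> substrate=1 bound=3 product=9
t=10: arr=0 -> substrate=0 bound=1 product=12
t=11: arr=0 -> substrate=0 bound=1 product=12
t=12: arr=0 -> substrate=0 bound=0 product=13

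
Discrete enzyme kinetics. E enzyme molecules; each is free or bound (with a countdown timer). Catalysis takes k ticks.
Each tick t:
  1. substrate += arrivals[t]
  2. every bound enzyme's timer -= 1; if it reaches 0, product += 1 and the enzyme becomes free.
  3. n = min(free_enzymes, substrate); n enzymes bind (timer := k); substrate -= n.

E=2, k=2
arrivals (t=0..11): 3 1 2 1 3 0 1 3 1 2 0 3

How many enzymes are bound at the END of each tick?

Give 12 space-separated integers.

Answer: 2 2 2 2 2 2 2 2 2 2 2 2

Derivation:
t=0: arr=3 -> substrate=1 bound=2 product=0
t=1: arr=1 -> substrate=2 bound=2 product=0
t=2: arr=2 -> substrate=2 bound=2 product=2
t=3: arr=1 -> substrate=3 bound=2 product=2
t=4: arr=3 -> substrate=4 bound=2 product=4
t=5: arr=0 -> substrate=4 bound=2 product=4
t=6: arr=1 -> substrate=3 bound=2 product=6
t=7: arr=3 -> substrate=6 bound=2 product=6
t=8: arr=1 -> substrate=5 bound=2 product=8
t=9: arr=2 -> substrate=7 bound=2 product=8
t=10: arr=0 -> substrate=5 bound=2 product=10
t=11: arr=3 -> substrate=8 bound=2 product=10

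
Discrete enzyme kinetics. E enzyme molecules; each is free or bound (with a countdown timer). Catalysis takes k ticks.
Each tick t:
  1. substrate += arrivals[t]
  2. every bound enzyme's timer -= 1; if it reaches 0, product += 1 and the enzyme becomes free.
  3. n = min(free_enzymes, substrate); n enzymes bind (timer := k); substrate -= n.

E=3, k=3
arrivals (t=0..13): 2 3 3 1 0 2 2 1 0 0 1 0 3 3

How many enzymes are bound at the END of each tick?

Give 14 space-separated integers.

t=0: arr=2 -> substrate=0 bound=2 product=0
t=1: arr=3 -> substrate=2 bound=3 product=0
t=2: arr=3 -> substrate=5 bound=3 product=0
t=3: arr=1 -> substrate=4 bound=3 product=2
t=4: arr=0 -> substrate=3 bound=3 product=3
t=5: arr=2 -> substrate=5 bound=3 product=3
t=6: arr=2 -> substrate=5 bound=3 product=5
t=7: arr=1 -> substrate=5 bound=3 product=6
t=8: arr=0 -> substrate=5 bound=3 product=6
t=9: arr=0 -> substrate=3 bound=3 product=8
t=10: arr=1 -> substrate=3 bound=3 product=9
t=11: arr=0 -> substrate=3 bound=3 product=9
t=12: arr=3 -> substrate=4 bound=3 product=11
t=13: arr=3 -> substrate=6 bound=3 product=12

Answer: 2 3 3 3 3 3 3 3 3 3 3 3 3 3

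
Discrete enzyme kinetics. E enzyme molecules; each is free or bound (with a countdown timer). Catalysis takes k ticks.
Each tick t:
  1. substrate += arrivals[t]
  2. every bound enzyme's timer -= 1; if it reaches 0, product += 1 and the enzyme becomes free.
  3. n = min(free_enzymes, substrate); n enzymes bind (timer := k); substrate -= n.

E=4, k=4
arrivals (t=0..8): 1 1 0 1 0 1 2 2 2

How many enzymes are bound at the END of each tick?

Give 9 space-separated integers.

t=0: arr=1 -> substrate=0 bound=1 product=0
t=1: arr=1 -> substrate=0 bound=2 product=0
t=2: arr=0 -> substrate=0 bound=2 product=0
t=3: arr=1 -> substrate=0 bound=3 product=0
t=4: arr=0 -> substrate=0 bound=2 product=1
t=5: arr=1 -> substrate=0 bound=2 product=2
t=6: arr=2 -> substrate=0 bound=4 product=2
t=7: arr=2 -> substrate=1 bound=4 product=3
t=8: arr=2 -> substrate=3 bound=4 product=3

Answer: 1 2 2 3 2 2 4 4 4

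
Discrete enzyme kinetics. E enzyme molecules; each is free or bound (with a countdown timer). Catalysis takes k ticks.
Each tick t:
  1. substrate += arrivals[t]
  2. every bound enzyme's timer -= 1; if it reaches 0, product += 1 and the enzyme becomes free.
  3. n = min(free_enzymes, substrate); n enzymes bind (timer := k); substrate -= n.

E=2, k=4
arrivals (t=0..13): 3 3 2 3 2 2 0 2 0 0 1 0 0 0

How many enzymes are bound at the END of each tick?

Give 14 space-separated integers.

t=0: arr=3 -> substrate=1 bound=2 product=0
t=1: arr=3 -> substrate=4 bound=2 product=0
t=2: arr=2 -> substrate=6 bound=2 product=0
t=3: arr=3 -> substrate=9 bound=2 product=0
t=4: arr=2 -> substrate=9 bound=2 product=2
t=5: arr=2 -> substrate=11 bound=2 product=2
t=6: arr=0 -> substrate=11 bound=2 product=2
t=7: arr=2 -> substrate=13 bound=2 product=2
t=8: arr=0 -> substrate=11 bound=2 product=4
t=9: arr=0 -> substrate=11 bound=2 product=4
t=10: arr=1 -> substrate=12 bound=2 product=4
t=11: arr=0 -> substrate=12 bound=2 product=4
t=12: arr=0 -> substrate=10 bound=2 product=6
t=13: arr=0 -> substrate=10 bound=2 product=6

Answer: 2 2 2 2 2 2 2 2 2 2 2 2 2 2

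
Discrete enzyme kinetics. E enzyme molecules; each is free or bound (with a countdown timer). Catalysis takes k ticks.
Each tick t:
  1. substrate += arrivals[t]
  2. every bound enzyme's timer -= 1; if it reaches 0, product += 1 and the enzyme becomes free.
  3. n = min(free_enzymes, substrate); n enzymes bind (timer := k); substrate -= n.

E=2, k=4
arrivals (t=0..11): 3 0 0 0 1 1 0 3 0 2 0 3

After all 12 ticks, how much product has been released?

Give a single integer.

Answer: 4

Derivation:
t=0: arr=3 -> substrate=1 bound=2 product=0
t=1: arr=0 -> substrate=1 bound=2 product=0
t=2: arr=0 -> substrate=1 bound=2 product=0
t=3: arr=0 -> substrate=1 bound=2 product=0
t=4: arr=1 -> substrate=0 bound=2 product=2
t=5: arr=1 -> substrate=1 bound=2 product=2
t=6: arr=0 -> substrate=1 bound=2 product=2
t=7: arr=3 -> substrate=4 bound=2 product=2
t=8: arr=0 -> substrate=2 bound=2 product=4
t=9: arr=2 -> substrate=4 bound=2 product=4
t=10: arr=0 -> substrate=4 bound=2 product=4
t=11: arr=3 -> substrate=7 bound=2 product=4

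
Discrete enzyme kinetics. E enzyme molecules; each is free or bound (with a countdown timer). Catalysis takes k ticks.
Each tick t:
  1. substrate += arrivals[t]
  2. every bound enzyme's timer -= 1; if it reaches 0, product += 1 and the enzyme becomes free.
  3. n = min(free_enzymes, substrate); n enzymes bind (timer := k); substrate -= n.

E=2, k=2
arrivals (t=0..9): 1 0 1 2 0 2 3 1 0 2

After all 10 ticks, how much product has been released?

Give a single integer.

t=0: arr=1 -> substrate=0 bound=1 product=0
t=1: arr=0 -> substrate=0 bound=1 product=0
t=2: arr=1 -> substrate=0 bound=1 product=1
t=3: arr=2 -> substrate=1 bound=2 product=1
t=4: arr=0 -> substrate=0 bound=2 product=2
t=5: arr=2 -> substrate=1 bound=2 product=3
t=6: arr=3 -> substrate=3 bound=2 product=4
t=7: arr=1 -> substrate=3 bound=2 product=5
t=8: arr=0 -> substrate=2 bound=2 product=6
t=9: arr=2 -> substrate=3 bound=2 product=7

Answer: 7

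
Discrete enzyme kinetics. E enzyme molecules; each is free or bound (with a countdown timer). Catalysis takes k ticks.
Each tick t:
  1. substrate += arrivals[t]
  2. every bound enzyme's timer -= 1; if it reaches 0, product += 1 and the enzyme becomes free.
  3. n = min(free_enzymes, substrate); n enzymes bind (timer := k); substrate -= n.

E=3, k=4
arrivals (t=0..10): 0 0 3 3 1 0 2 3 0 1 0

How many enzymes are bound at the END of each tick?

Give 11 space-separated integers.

t=0: arr=0 -> substrate=0 bound=0 product=0
t=1: arr=0 -> substrate=0 bound=0 product=0
t=2: arr=3 -> substrate=0 bound=3 product=0
t=3: arr=3 -> substrate=3 bound=3 product=0
t=4: arr=1 -> substrate=4 bound=3 product=0
t=5: arr=0 -> substrate=4 bound=3 product=0
t=6: arr=2 -> substrate=3 bound=3 product=3
t=7: arr=3 -> substrate=6 bound=3 product=3
t=8: arr=0 -> substrate=6 bound=3 product=3
t=9: arr=1 -> substrate=7 bound=3 product=3
t=10: arr=0 -> substrate=4 bound=3 product=6

Answer: 0 0 3 3 3 3 3 3 3 3 3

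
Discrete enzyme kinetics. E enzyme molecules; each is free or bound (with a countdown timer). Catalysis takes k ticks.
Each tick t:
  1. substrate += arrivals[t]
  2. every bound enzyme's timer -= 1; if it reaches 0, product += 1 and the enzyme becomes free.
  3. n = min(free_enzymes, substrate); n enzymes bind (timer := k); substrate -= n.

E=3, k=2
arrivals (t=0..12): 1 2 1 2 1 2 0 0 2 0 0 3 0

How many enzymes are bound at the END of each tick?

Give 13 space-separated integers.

Answer: 1 3 3 3 3 3 2 0 2 2 0 3 3

Derivation:
t=0: arr=1 -> substrate=0 bound=1 product=0
t=1: arr=2 -> substrate=0 bound=3 product=0
t=2: arr=1 -> substrate=0 bound=3 product=1
t=3: arr=2 -> substrate=0 bound=3 product=3
t=4: arr=1 -> substrate=0 bound=3 product=4
t=5: arr=2 -> substrate=0 bound=3 product=6
t=6: arr=0 -> substrate=0 bound=2 product=7
t=7: arr=0 -> substrate=0 bound=0 product=9
t=8: arr=2 -> substrate=0 bound=2 product=9
t=9: arr=0 -> substrate=0 bound=2 product=9
t=10: arr=0 -> substrate=0 bound=0 product=11
t=11: arr=3 -> substrate=0 bound=3 product=11
t=12: arr=0 -> substrate=0 bound=3 product=11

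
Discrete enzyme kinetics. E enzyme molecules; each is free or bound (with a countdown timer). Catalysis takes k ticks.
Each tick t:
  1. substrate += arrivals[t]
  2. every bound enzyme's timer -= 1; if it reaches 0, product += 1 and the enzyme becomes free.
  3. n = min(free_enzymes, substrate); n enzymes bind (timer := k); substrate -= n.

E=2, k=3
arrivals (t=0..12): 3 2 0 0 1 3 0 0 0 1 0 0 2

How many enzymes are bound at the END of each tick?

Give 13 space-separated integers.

t=0: arr=3 -> substrate=1 bound=2 product=0
t=1: arr=2 -> substrate=3 bound=2 product=0
t=2: arr=0 -> substrate=3 bound=2 product=0
t=3: arr=0 -> substrate=1 bound=2 product=2
t=4: arr=1 -> substrate=2 bound=2 product=2
t=5: arr=3 -> substrate=5 bound=2 product=2
t=6: arr=0 -> substrate=3 bound=2 product=4
t=7: arr=0 -> substrate=3 bound=2 product=4
t=8: arr=0 -> substrate=3 bound=2 product=4
t=9: arr=1 -> substrate=2 bound=2 product=6
t=10: arr=0 -> substrate=2 bound=2 product=6
t=11: arr=0 -> substrate=2 bound=2 product=6
t=12: arr=2 -> substrate=2 bound=2 product=8

Answer: 2 2 2 2 2 2 2 2 2 2 2 2 2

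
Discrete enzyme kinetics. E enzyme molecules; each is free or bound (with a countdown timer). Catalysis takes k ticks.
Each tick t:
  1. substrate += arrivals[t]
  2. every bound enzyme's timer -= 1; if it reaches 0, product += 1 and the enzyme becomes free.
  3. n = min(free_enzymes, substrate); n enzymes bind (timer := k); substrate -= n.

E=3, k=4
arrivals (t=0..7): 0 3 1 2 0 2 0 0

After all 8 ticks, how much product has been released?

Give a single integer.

Answer: 3

Derivation:
t=0: arr=0 -> substrate=0 bound=0 product=0
t=1: arr=3 -> substrate=0 bound=3 product=0
t=2: arr=1 -> substrate=1 bound=3 product=0
t=3: arr=2 -> substrate=3 bound=3 product=0
t=4: arr=0 -> substrate=3 bound=3 product=0
t=5: arr=2 -> substrate=2 bound=3 product=3
t=6: arr=0 -> substrate=2 bound=3 product=3
t=7: arr=0 -> substrate=2 bound=3 product=3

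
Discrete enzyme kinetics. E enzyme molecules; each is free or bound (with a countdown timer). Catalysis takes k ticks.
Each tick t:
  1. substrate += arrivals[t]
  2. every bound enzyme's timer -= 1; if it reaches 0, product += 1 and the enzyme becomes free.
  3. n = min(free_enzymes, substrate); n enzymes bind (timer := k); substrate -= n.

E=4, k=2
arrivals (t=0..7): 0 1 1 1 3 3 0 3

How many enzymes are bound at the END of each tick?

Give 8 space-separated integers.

Answer: 0 1 2 2 4 4 3 4

Derivation:
t=0: arr=0 -> substrate=0 bound=0 product=0
t=1: arr=1 -> substrate=0 bound=1 product=0
t=2: arr=1 -> substrate=0 bound=2 product=0
t=3: arr=1 -> substrate=0 bound=2 product=1
t=4: arr=3 -> substrate=0 bound=4 product=2
t=5: arr=3 -> substrate=2 bound=4 product=3
t=6: arr=0 -> substrate=0 bound=3 product=6
t=7: arr=3 -> substrate=1 bound=4 product=7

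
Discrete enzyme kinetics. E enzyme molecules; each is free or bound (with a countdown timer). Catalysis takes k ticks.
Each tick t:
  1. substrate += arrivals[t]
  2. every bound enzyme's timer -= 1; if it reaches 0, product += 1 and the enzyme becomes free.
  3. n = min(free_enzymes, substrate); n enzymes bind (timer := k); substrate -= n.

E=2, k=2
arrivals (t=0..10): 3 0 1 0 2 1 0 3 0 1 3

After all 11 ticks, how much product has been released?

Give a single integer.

t=0: arr=3 -> substrate=1 bound=2 product=0
t=1: arr=0 -> substrate=1 bound=2 product=0
t=2: arr=1 -> substrate=0 bound=2 product=2
t=3: arr=0 -> substrate=0 bound=2 product=2
t=4: arr=2 -> substrate=0 bound=2 product=4
t=5: arr=1 -> substrate=1 bound=2 product=4
t=6: arr=0 -> substrate=0 bound=1 product=6
t=7: arr=3 -> substrate=2 bound=2 product=6
t=8: arr=0 -> substrate=1 bound=2 product=7
t=9: arr=1 -> substrate=1 bound=2 product=8
t=10: arr=3 -> substrate=3 bound=2 product=9

Answer: 9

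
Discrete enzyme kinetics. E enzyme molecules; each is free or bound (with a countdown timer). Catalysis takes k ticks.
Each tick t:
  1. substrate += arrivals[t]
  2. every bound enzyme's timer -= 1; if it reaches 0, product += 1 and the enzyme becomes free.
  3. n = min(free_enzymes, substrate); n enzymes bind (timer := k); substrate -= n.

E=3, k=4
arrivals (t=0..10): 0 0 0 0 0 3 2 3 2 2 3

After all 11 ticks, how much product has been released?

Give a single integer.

t=0: arr=0 -> substrate=0 bound=0 product=0
t=1: arr=0 -> substrate=0 bound=0 product=0
t=2: arr=0 -> substrate=0 bound=0 product=0
t=3: arr=0 -> substrate=0 bound=0 product=0
t=4: arr=0 -> substrate=0 bound=0 product=0
t=5: arr=3 -> substrate=0 bound=3 product=0
t=6: arr=2 -> substrate=2 bound=3 product=0
t=7: arr=3 -> substrate=5 bound=3 product=0
t=8: arr=2 -> substrate=7 bound=3 product=0
t=9: arr=2 -> substrate=6 bound=3 product=3
t=10: arr=3 -> substrate=9 bound=3 product=3

Answer: 3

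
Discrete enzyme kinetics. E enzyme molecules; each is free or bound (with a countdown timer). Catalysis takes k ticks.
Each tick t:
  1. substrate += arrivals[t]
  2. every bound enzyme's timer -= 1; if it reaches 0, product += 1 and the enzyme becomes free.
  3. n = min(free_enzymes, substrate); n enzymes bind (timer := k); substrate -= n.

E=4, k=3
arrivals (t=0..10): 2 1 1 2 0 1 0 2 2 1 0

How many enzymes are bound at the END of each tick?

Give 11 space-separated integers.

t=0: arr=2 -> substrate=0 bound=2 product=0
t=1: arr=1 -> substrate=0 bound=3 product=0
t=2: arr=1 -> substrate=0 bound=4 product=0
t=3: arr=2 -> substrate=0 bound=4 product=2
t=4: arr=0 -> substrate=0 bound=3 product=3
t=5: arr=1 -> substrate=0 bound=3 product=4
t=6: arr=0 -> substrate=0 bound=1 product=6
t=7: arr=2 -> substrate=0 bound=3 product=6
t=8: arr=2 -> substrate=0 bound=4 product=7
t=9: arr=1 -> substrate=1 bound=4 product=7
t=10: arr=0 -> substrate=0 bound=3 product=9

Answer: 2 3 4 4 3 3 1 3 4 4 3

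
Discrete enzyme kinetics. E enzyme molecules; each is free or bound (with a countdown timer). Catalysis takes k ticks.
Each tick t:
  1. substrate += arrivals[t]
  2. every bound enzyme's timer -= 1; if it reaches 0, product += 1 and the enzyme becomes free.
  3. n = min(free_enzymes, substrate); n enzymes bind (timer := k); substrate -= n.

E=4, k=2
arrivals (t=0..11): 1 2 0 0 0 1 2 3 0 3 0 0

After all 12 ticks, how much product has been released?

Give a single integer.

Answer: 12

Derivation:
t=0: arr=1 -> substrate=0 bound=1 product=0
t=1: arr=2 -> substrate=0 bound=3 product=0
t=2: arr=0 -> substrate=0 bound=2 product=1
t=3: arr=0 -> substrate=0 bound=0 product=3
t=4: arr=0 -> substrate=0 bound=0 product=3
t=5: arr=1 -> substrate=0 bound=1 product=3
t=6: arr=2 -> substrate=0 bound=3 product=3
t=7: arr=3 -> substrate=1 bound=4 product=4
t=8: arr=0 -> substrate=0 bound=3 product=6
t=9: arr=3 -> substrate=0 bound=4 product=8
t=10: arr=0 -> substrate=0 bound=3 product=9
t=11: arr=0 -> substrate=0 bound=0 product=12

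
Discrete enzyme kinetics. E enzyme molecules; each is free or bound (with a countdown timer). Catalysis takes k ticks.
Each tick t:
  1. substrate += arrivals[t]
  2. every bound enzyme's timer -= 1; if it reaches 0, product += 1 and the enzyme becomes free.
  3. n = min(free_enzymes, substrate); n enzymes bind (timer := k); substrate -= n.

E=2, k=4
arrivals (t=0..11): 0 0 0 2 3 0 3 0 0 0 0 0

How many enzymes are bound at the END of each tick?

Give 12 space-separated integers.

Answer: 0 0 0 2 2 2 2 2 2 2 2 2

Derivation:
t=0: arr=0 -> substrate=0 bound=0 product=0
t=1: arr=0 -> substrate=0 bound=0 product=0
t=2: arr=0 -> substrate=0 bound=0 product=0
t=3: arr=2 -> substrate=0 bound=2 product=0
t=4: arr=3 -> substrate=3 bound=2 product=0
t=5: arr=0 -> substrate=3 bound=2 product=0
t=6: arr=3 -> substrate=6 bound=2 product=0
t=7: arr=0 -> substrate=4 bound=2 product=2
t=8: arr=0 -> substrate=4 bound=2 product=2
t=9: arr=0 -> substrate=4 bound=2 product=2
t=10: arr=0 -> substrate=4 bound=2 product=2
t=11: arr=0 -> substrate=2 bound=2 product=4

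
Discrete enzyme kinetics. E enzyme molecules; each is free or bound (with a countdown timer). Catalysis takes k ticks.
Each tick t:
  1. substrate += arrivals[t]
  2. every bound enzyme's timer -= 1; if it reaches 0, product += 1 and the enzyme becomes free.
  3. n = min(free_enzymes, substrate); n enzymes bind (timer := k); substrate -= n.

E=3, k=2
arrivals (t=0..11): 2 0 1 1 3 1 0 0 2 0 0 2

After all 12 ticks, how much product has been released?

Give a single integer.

Answer: 10

Derivation:
t=0: arr=2 -> substrate=0 bound=2 product=0
t=1: arr=0 -> substrate=0 bound=2 product=0
t=2: arr=1 -> substrate=0 bound=1 product=2
t=3: arr=1 -> substrate=0 bound=2 product=2
t=4: arr=3 -> substrate=1 bound=3 product=3
t=5: arr=1 -> substrate=1 bound=3 product=4
t=6: arr=0 -> substrate=0 bound=2 product=6
t=7: arr=0 -> substrate=0 bound=1 product=7
t=8: arr=2 -> substrate=0 bound=2 product=8
t=9: arr=0 -> substrate=0 bound=2 product=8
t=10: arr=0 -> substrate=0 bound=0 product=10
t=11: arr=2 -> substrate=0 bound=2 product=10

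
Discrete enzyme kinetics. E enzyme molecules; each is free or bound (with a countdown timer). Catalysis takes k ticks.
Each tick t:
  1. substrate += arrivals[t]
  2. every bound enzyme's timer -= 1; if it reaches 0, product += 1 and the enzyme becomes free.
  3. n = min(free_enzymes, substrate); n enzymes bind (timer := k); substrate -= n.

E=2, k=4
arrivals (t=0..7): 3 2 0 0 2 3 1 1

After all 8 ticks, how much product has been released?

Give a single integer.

t=0: arr=3 -> substrate=1 bound=2 product=0
t=1: arr=2 -> substrate=3 bound=2 product=0
t=2: arr=0 -> substrate=3 bound=2 product=0
t=3: arr=0 -> substrate=3 bound=2 product=0
t=4: arr=2 -> substrate=3 bound=2 product=2
t=5: arr=3 -> substrate=6 bound=2 product=2
t=6: arr=1 -> substrate=7 bound=2 product=2
t=7: arr=1 -> substrate=8 bound=2 product=2

Answer: 2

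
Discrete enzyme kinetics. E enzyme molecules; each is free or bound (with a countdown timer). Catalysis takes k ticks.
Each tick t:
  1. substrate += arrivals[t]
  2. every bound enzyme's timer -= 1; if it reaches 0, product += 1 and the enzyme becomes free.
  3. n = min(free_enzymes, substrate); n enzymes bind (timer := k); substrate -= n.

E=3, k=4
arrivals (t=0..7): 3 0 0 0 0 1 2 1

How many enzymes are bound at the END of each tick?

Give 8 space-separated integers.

t=0: arr=3 -> substrate=0 bound=3 product=0
t=1: arr=0 -> substrate=0 bound=3 product=0
t=2: arr=0 -> substrate=0 bound=3 product=0
t=3: arr=0 -> substrate=0 bound=3 product=0
t=4: arr=0 -> substrate=0 bound=0 product=3
t=5: arr=1 -> substrate=0 bound=1 product=3
t=6: arr=2 -> substrate=0 bound=3 product=3
t=7: arr=1 -> substrate=1 bound=3 product=3

Answer: 3 3 3 3 0 1 3 3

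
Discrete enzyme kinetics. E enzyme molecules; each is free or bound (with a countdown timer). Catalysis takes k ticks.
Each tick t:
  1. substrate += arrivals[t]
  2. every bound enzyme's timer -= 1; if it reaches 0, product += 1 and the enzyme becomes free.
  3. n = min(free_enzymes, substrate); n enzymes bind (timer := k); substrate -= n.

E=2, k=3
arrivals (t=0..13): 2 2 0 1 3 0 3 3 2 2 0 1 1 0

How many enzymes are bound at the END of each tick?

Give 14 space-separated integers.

t=0: arr=2 -> substrate=0 bound=2 product=0
t=1: arr=2 -> substrate=2 bound=2 product=0
t=2: arr=0 -> substrate=2 bound=2 product=0
t=3: arr=1 -> substrate=1 bound=2 product=2
t=4: arr=3 -> substrate=4 bound=2 product=2
t=5: arr=0 -> substrate=4 bound=2 product=2
t=6: arr=3 -> substrate=5 bound=2 product=4
t=7: arr=3 -> substrate=8 bound=2 product=4
t=8: arr=2 -> substrate=10 bound=2 product=4
t=9: arr=2 -> substrate=10 bound=2 product=6
t=10: arr=0 -> substrate=10 bound=2 product=6
t=11: arr=1 -> substrate=11 bound=2 product=6
t=12: arr=1 -> substrate=10 bound=2 product=8
t=13: arr=0 -> substrate=10 bound=2 product=8

Answer: 2 2 2 2 2 2 2 2 2 2 2 2 2 2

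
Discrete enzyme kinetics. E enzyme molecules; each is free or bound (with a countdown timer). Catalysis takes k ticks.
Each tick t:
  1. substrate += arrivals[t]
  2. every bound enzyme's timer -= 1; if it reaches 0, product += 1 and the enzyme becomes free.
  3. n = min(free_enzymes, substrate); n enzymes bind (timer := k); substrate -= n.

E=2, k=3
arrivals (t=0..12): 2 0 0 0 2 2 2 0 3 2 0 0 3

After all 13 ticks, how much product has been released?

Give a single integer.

t=0: arr=2 -> substrate=0 bound=2 product=0
t=1: arr=0 -> substrate=0 bound=2 product=0
t=2: arr=0 -> substrate=0 bound=2 product=0
t=3: arr=0 -> substrate=0 bound=0 product=2
t=4: arr=2 -> substrate=0 bound=2 product=2
t=5: arr=2 -> substrate=2 bound=2 product=2
t=6: arr=2 -> substrate=4 bound=2 product=2
t=7: arr=0 -> substrate=2 bound=2 product=4
t=8: arr=3 -> substrate=5 bound=2 product=4
t=9: arr=2 -> substrate=7 bound=2 product=4
t=10: arr=0 -> substrate=5 bound=2 product=6
t=11: arr=0 -> substrate=5 bound=2 product=6
t=12: arr=3 -> substrate=8 bound=2 product=6

Answer: 6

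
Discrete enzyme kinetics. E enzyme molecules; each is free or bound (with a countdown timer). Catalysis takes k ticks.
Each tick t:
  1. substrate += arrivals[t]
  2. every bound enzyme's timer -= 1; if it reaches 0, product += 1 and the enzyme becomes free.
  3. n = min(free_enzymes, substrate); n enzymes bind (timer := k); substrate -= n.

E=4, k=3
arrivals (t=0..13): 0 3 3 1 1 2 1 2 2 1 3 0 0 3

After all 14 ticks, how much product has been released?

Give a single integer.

t=0: arr=0 -> substrate=0 bound=0 product=0
t=1: arr=3 -> substrate=0 bound=3 product=0
t=2: arr=3 -> substrate=2 bound=4 product=0
t=3: arr=1 -> substrate=3 bound=4 product=0
t=4: arr=1 -> substrate=1 bound=4 product=3
t=5: arr=2 -> substrate=2 bound=4 product=4
t=6: arr=1 -> substrate=3 bound=4 product=4
t=7: arr=2 -> substrate=2 bound=4 product=7
t=8: arr=2 -> substrate=3 bound=4 product=8
t=9: arr=1 -> substrate=4 bound=4 product=8
t=10: arr=3 -> substrate=4 bound=4 product=11
t=11: arr=0 -> substrate=3 bound=4 product=12
t=12: arr=0 -> substrate=3 bound=4 product=12
t=13: arr=3 -> substrate=3 bound=4 product=15

Answer: 15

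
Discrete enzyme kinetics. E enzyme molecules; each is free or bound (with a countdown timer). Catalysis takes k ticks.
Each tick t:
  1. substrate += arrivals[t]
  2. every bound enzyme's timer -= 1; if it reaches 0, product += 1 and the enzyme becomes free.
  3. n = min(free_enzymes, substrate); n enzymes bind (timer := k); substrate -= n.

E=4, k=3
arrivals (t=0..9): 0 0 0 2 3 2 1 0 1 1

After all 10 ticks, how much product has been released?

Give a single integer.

t=0: arr=0 -> substrate=0 bound=0 product=0
t=1: arr=0 -> substrate=0 bound=0 product=0
t=2: arr=0 -> substrate=0 bound=0 product=0
t=3: arr=2 -> substrate=0 bound=2 product=0
t=4: arr=3 -> substrate=1 bound=4 product=0
t=5: arr=2 -> substrate=3 bound=4 product=0
t=6: arr=1 -> substrate=2 bound=4 product=2
t=7: arr=0 -> substrate=0 bound=4 product=4
t=8: arr=1 -> substrate=1 bound=4 product=4
t=9: arr=1 -> substrate=0 bound=4 product=6

Answer: 6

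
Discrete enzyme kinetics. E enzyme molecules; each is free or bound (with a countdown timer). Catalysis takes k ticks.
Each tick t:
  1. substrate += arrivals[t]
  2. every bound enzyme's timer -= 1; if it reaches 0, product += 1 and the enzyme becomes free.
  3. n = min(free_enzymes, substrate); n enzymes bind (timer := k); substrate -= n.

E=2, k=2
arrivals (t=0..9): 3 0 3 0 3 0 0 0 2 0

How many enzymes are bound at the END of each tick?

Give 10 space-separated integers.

t=0: arr=3 -> substrate=1 bound=2 product=0
t=1: arr=0 -> substrate=1 bound=2 product=0
t=2: arr=3 -> substrate=2 bound=2 product=2
t=3: arr=0 -> substrate=2 bound=2 product=2
t=4: arr=3 -> substrate=3 bound=2 product=4
t=5: arr=0 -> substrate=3 bound=2 product=4
t=6: arr=0 -> substrate=1 bound=2 product=6
t=7: arr=0 -> substrate=1 bound=2 product=6
t=8: arr=2 -> substrate=1 bound=2 product=8
t=9: arr=0 -> substrate=1 bound=2 product=8

Answer: 2 2 2 2 2 2 2 2 2 2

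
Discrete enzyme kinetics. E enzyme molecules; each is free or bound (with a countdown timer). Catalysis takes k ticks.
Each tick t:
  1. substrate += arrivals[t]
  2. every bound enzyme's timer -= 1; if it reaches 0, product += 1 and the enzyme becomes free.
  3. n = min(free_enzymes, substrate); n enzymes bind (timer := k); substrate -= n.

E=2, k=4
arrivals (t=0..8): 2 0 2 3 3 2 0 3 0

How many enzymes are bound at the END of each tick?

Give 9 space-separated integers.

Answer: 2 2 2 2 2 2 2 2 2

Derivation:
t=0: arr=2 -> substrate=0 bound=2 product=0
t=1: arr=0 -> substrate=0 bound=2 product=0
t=2: arr=2 -> substrate=2 bound=2 product=0
t=3: arr=3 -> substrate=5 bound=2 product=0
t=4: arr=3 -> substrate=6 bound=2 product=2
t=5: arr=2 -> substrate=8 bound=2 product=2
t=6: arr=0 -> substrate=8 bound=2 product=2
t=7: arr=3 -> substrate=11 bound=2 product=2
t=8: arr=0 -> substrate=9 bound=2 product=4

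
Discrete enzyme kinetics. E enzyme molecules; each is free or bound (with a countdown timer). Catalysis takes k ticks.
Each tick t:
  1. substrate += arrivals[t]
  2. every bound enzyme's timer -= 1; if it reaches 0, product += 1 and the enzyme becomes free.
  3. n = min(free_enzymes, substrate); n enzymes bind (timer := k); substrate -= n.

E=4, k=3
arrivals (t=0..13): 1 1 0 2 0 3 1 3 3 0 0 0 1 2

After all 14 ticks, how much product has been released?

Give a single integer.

Answer: 12

Derivation:
t=0: arr=1 -> substrate=0 bound=1 product=0
t=1: arr=1 -> substrate=0 bound=2 product=0
t=2: arr=0 -> substrate=0 bound=2 product=0
t=3: arr=2 -> substrate=0 bound=3 product=1
t=4: arr=0 -> substrate=0 bound=2 product=2
t=5: arr=3 -> substrate=1 bound=4 product=2
t=6: arr=1 -> substrate=0 bound=4 product=4
t=7: arr=3 -> substrate=3 bound=4 product=4
t=8: arr=3 -> substrate=4 bound=4 product=6
t=9: arr=0 -> substrate=2 bound=4 product=8
t=10: arr=0 -> substrate=2 bound=4 product=8
t=11: arr=0 -> substrate=0 bound=4 product=10
t=12: arr=1 -> substrate=0 bound=3 product=12
t=13: arr=2 -> substrate=1 bound=4 product=12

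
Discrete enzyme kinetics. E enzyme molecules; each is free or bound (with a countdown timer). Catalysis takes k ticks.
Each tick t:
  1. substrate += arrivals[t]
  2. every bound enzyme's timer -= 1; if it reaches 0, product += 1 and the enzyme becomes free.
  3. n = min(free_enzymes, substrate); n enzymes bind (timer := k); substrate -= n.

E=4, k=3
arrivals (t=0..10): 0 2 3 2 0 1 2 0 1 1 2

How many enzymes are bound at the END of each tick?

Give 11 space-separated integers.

t=0: arr=0 -> substrate=0 bound=0 product=0
t=1: arr=2 -> substrate=0 bound=2 product=0
t=2: arr=3 -> substrate=1 bound=4 product=0
t=3: arr=2 -> substrate=3 bound=4 product=0
t=4: arr=0 -> substrate=1 bound=4 product=2
t=5: arr=1 -> substrate=0 bound=4 product=4
t=6: arr=2 -> substrate=2 bound=4 product=4
t=7: arr=0 -> substrate=0 bound=4 product=6
t=8: arr=1 -> substrate=0 bound=3 product=8
t=9: arr=1 -> substrate=0 bound=4 product=8
t=10: arr=2 -> substrate=0 bound=4 product=10

Answer: 0 2 4 4 4 4 4 4 3 4 4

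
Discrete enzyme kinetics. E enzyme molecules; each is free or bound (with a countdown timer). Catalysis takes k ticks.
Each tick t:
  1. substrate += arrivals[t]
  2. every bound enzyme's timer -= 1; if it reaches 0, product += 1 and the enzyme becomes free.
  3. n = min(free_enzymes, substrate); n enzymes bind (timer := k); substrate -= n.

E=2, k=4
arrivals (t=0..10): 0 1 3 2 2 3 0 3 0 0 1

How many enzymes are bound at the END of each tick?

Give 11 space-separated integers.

t=0: arr=0 -> substrate=0 bound=0 product=0
t=1: arr=1 -> substrate=0 bound=1 product=0
t=2: arr=3 -> substrate=2 bound=2 product=0
t=3: arr=2 -> substrate=4 bound=2 product=0
t=4: arr=2 -> substrate=6 bound=2 product=0
t=5: arr=3 -> substrate=8 bound=2 product=1
t=6: arr=0 -> substrate=7 bound=2 product=2
t=7: arr=3 -> substrate=10 bound=2 product=2
t=8: arr=0 -> substrate=10 bound=2 product=2
t=9: arr=0 -> substrate=9 bound=2 product=3
t=10: arr=1 -> substrate=9 bound=2 product=4

Answer: 0 1 2 2 2 2 2 2 2 2 2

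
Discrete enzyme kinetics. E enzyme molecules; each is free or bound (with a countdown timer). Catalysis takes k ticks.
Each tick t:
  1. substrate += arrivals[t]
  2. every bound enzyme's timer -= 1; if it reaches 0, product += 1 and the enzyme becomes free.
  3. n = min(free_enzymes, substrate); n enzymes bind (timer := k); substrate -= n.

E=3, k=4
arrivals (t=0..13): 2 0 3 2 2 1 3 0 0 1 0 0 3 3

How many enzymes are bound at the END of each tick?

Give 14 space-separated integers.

t=0: arr=2 -> substrate=0 bound=2 product=0
t=1: arr=0 -> substrate=0 bound=2 product=0
t=2: arr=3 -> substrate=2 bound=3 product=0
t=3: arr=2 -> substrate=4 bound=3 product=0
t=4: arr=2 -> substrate=4 bound=3 product=2
t=5: arr=1 -> substrate=5 bound=3 product=2
t=6: arr=3 -> substrate=7 bound=3 product=3
t=7: arr=0 -> substrate=7 bound=3 product=3
t=8: arr=0 -> substrate=5 bound=3 product=5
t=9: arr=1 -> substrate=6 bound=3 product=5
t=10: arr=0 -> substrate=5 bound=3 product=6
t=11: arr=0 -> substrate=5 bound=3 product=6
t=12: arr=3 -> substrate=6 bound=3 product=8
t=13: arr=3 -> substrate=9 bound=3 product=8

Answer: 2 2 3 3 3 3 3 3 3 3 3 3 3 3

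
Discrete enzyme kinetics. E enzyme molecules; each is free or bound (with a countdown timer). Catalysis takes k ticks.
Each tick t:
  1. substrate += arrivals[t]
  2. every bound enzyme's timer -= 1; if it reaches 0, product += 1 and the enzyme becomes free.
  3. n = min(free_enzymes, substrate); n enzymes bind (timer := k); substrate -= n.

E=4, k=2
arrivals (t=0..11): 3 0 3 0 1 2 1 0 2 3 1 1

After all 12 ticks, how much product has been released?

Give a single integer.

Answer: 14

Derivation:
t=0: arr=3 -> substrate=0 bound=3 product=0
t=1: arr=0 -> substrate=0 bound=3 product=0
t=2: arr=3 -> substrate=0 bound=3 product=3
t=3: arr=0 -> substrate=0 bound=3 product=3
t=4: arr=1 -> substrate=0 bound=1 product=6
t=5: arr=2 -> substrate=0 bound=3 product=6
t=6: arr=1 -> substrate=0 bound=3 product=7
t=7: arr=0 -> substrate=0 bound=1 product=9
t=8: arr=2 -> substrate=0 bound=2 product=10
t=9: arr=3 -> substrate=1 bound=4 product=10
t=10: arr=1 -> substrate=0 bound=4 product=12
t=11: arr=1 -> substrate=0 bound=3 product=14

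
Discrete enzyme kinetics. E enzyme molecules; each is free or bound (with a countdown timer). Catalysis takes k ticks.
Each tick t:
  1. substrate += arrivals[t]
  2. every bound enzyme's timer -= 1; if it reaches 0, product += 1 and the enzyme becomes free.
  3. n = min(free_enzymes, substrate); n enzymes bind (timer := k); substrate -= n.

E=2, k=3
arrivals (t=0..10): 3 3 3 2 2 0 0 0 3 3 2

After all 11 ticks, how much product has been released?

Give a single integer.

t=0: arr=3 -> substrate=1 bound=2 product=0
t=1: arr=3 -> substrate=4 bound=2 product=0
t=2: arr=3 -> substrate=7 bound=2 product=0
t=3: arr=2 -> substrate=7 bound=2 product=2
t=4: arr=2 -> substrate=9 bound=2 product=2
t=5: arr=0 -> substrate=9 bound=2 product=2
t=6: arr=0 -> substrate=7 bound=2 product=4
t=7: arr=0 -> substrate=7 bound=2 product=4
t=8: arr=3 -> substrate=10 bound=2 product=4
t=9: arr=3 -> substrate=11 bound=2 product=6
t=10: arr=2 -> substrate=13 bound=2 product=6

Answer: 6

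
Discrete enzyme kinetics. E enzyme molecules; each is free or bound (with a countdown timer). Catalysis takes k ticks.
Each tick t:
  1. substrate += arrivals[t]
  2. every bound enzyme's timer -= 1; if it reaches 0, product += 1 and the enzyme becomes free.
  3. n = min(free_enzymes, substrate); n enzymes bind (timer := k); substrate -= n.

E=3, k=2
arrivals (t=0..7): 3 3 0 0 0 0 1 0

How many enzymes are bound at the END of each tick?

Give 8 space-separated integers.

Answer: 3 3 3 3 0 0 1 1

Derivation:
t=0: arr=3 -> substrate=0 bound=3 product=0
t=1: arr=3 -> substrate=3 bound=3 product=0
t=2: arr=0 -> substrate=0 bound=3 product=3
t=3: arr=0 -> substrate=0 bound=3 product=3
t=4: arr=0 -> substrate=0 bound=0 product=6
t=5: arr=0 -> substrate=0 bound=0 product=6
t=6: arr=1 -> substrate=0 bound=1 product=6
t=7: arr=0 -> substrate=0 bound=1 product=6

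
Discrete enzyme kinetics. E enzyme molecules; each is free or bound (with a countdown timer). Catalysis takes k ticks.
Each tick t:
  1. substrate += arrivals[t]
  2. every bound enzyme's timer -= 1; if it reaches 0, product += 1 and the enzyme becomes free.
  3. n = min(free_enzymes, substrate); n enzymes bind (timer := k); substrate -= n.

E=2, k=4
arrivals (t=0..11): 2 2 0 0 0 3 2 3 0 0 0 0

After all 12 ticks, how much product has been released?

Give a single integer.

t=0: arr=2 -> substrate=0 bound=2 product=0
t=1: arr=2 -> substrate=2 bound=2 product=0
t=2: arr=0 -> substrate=2 bound=2 product=0
t=3: arr=0 -> substrate=2 bound=2 product=0
t=4: arr=0 -> substrate=0 bound=2 product=2
t=5: arr=3 -> substrate=3 bound=2 product=2
t=6: arr=2 -> substrate=5 bound=2 product=2
t=7: arr=3 -> substrate=8 bound=2 product=2
t=8: arr=0 -> substrate=6 bound=2 product=4
t=9: arr=0 -> substrate=6 bound=2 product=4
t=10: arr=0 -> substrate=6 bound=2 product=4
t=11: arr=0 -> substrate=6 bound=2 product=4

Answer: 4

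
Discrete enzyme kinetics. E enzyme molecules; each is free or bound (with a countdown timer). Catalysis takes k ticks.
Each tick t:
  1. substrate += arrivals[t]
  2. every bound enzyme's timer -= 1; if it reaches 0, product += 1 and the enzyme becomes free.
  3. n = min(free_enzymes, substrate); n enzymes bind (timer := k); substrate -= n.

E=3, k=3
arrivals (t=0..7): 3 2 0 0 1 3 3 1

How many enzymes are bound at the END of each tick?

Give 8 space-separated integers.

Answer: 3 3 3 2 3 3 3 3

Derivation:
t=0: arr=3 -> substrate=0 bound=3 product=0
t=1: arr=2 -> substrate=2 bound=3 product=0
t=2: arr=0 -> substrate=2 bound=3 product=0
t=3: arr=0 -> substrate=0 bound=2 product=3
t=4: arr=1 -> substrate=0 bound=3 product=3
t=5: arr=3 -> substrate=3 bound=3 product=3
t=6: arr=3 -> substrate=4 bound=3 product=5
t=7: arr=1 -> substrate=4 bound=3 product=6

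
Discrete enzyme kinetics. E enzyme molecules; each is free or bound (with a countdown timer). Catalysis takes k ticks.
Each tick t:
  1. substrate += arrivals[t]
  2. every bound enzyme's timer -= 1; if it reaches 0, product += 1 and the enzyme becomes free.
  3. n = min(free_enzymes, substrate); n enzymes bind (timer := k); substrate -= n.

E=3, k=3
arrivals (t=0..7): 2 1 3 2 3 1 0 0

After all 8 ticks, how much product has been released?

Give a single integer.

t=0: arr=2 -> substrate=0 bound=2 product=0
t=1: arr=1 -> substrate=0 bound=3 product=0
t=2: arr=3 -> substrate=3 bound=3 product=0
t=3: arr=2 -> substrate=3 bound=3 product=2
t=4: arr=3 -> substrate=5 bound=3 product=3
t=5: arr=1 -> substrate=6 bound=3 product=3
t=6: arr=0 -> substrate=4 bound=3 product=5
t=7: arr=0 -> substrate=3 bound=3 product=6

Answer: 6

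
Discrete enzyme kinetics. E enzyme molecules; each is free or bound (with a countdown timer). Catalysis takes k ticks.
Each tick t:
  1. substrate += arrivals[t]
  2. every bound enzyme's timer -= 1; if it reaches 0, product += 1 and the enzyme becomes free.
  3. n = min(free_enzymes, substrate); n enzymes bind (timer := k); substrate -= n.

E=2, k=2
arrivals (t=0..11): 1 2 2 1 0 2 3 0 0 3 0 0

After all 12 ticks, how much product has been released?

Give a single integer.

t=0: arr=1 -> substrate=0 bound=1 product=0
t=1: arr=2 -> substrate=1 bound=2 product=0
t=2: arr=2 -> substrate=2 bound=2 product=1
t=3: arr=1 -> substrate=2 bound=2 product=2
t=4: arr=0 -> substrate=1 bound=2 product=3
t=5: arr=2 -> substrate=2 bound=2 product=4
t=6: arr=3 -> substrate=4 bound=2 product=5
t=7: arr=0 -> substrate=3 bound=2 product=6
t=8: arr=0 -> substrate=2 bound=2 product=7
t=9: arr=3 -> substrate=4 bound=2 product=8
t=10: arr=0 -> substrate=3 bound=2 product=9
t=11: arr=0 -> substrate=2 bound=2 product=10

Answer: 10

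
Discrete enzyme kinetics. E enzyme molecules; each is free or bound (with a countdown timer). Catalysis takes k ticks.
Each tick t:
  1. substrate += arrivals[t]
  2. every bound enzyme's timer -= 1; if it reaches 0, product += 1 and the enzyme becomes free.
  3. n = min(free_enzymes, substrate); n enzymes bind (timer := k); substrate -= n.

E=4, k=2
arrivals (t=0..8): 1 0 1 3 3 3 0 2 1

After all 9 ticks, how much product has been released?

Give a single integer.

Answer: 10

Derivation:
t=0: arr=1 -> substrate=0 bound=1 product=0
t=1: arr=0 -> substrate=0 bound=1 product=0
t=2: arr=1 -> substrate=0 bound=1 product=1
t=3: arr=3 -> substrate=0 bound=4 product=1
t=4: arr=3 -> substrate=2 bound=4 product=2
t=5: arr=3 -> substrate=2 bound=4 product=5
t=6: arr=0 -> substrate=1 bound=4 product=6
t=7: arr=2 -> substrate=0 bound=4 product=9
t=8: arr=1 -> substrate=0 bound=4 product=10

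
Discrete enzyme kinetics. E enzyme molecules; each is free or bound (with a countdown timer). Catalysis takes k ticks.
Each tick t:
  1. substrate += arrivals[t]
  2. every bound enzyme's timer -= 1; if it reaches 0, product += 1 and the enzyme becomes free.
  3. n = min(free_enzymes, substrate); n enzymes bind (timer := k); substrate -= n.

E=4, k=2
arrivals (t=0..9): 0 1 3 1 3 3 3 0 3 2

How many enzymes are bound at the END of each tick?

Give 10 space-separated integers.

Answer: 0 1 4 4 4 4 4 4 4 4

Derivation:
t=0: arr=0 -> substrate=0 bound=0 product=0
t=1: arr=1 -> substrate=0 bound=1 product=0
t=2: arr=3 -> substrate=0 bound=4 product=0
t=3: arr=1 -> substrate=0 bound=4 product=1
t=4: arr=3 -> substrate=0 bound=4 product=4
t=5: arr=3 -> substrate=2 bound=4 product=5
t=6: arr=3 -> substrate=2 bound=4 product=8
t=7: arr=0 -> substrate=1 bound=4 product=9
t=8: arr=3 -> substrate=1 bound=4 product=12
t=9: arr=2 -> substrate=2 bound=4 product=13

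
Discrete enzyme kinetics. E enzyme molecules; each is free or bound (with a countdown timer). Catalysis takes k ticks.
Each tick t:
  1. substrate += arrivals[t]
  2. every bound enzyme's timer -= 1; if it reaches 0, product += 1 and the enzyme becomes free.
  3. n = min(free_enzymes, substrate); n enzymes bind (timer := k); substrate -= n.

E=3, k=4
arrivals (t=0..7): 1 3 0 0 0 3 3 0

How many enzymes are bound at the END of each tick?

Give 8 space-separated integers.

t=0: arr=1 -> substrate=0 bound=1 product=0
t=1: arr=3 -> substrate=1 bound=3 product=0
t=2: arr=0 -> substrate=1 bound=3 product=0
t=3: arr=0 -> substrate=1 bound=3 product=0
t=4: arr=0 -> substrate=0 bound=3 product=1
t=5: arr=3 -> substrate=1 bound=3 product=3
t=6: arr=3 -> substrate=4 bound=3 product=3
t=7: arr=0 -> substrate=4 bound=3 product=3

Answer: 1 3 3 3 3 3 3 3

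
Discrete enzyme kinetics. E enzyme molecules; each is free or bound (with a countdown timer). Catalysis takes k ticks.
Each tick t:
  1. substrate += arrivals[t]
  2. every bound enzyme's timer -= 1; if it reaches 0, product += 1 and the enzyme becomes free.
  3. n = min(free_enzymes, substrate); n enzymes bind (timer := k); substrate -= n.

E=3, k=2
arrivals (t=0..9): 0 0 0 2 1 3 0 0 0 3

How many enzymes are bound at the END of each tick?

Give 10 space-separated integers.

t=0: arr=0 -> substrate=0 bound=0 product=0
t=1: arr=0 -> substrate=0 bound=0 product=0
t=2: arr=0 -> substrate=0 bound=0 product=0
t=3: arr=2 -> substrate=0 bound=2 product=0
t=4: arr=1 -> substrate=0 bound=3 product=0
t=5: arr=3 -> substrate=1 bound=3 product=2
t=6: arr=0 -> substrate=0 bound=3 product=3
t=7: arr=0 -> substrate=0 bound=1 product=5
t=8: arr=0 -> substrate=0 bound=0 product=6
t=9: arr=3 -> substrate=0 bound=3 product=6

Answer: 0 0 0 2 3 3 3 1 0 3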